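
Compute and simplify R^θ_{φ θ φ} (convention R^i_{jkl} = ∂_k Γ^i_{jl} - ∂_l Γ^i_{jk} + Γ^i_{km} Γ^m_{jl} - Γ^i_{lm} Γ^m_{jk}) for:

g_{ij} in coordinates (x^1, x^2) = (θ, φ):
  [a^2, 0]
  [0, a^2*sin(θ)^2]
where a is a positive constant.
Non-zero Christoffel symbols (Γ^k_{ij} = Γ^k_{ji}):
Γ^θ_{φ φ} = -sin(2*θ)/2
Γ^φ_{θ φ} = 1/tan(θ)
R^θ_{φ θ φ} = ∂_θ Γ^θ_{φ φ} - ∂_φ Γ^θ_{φ θ} + Γ^θ_{θ m} Γ^m_{φ φ} - Γ^θ_{φ m} Γ^m_{φ θ}
  = (-cos(2*θ)) - (0) + (0) - (-cos(θ)^2) = sin(θ)^2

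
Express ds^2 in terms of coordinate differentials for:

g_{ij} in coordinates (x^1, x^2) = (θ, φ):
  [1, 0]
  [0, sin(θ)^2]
ds^2 = g_{ij} dx^i dx^j; only the non-zero components contribute.
ds^2 = dθ^2 + sin(θ)^2 dφ^2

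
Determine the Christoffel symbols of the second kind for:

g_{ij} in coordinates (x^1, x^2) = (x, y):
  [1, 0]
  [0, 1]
Using Γ^k_{ij} = (1/2) g^{km} (∂_i g_{mj} + ∂_j g_{mi} - ∂_m g_{ij}); the metric is diagonal, so only the m = k term contributes.
Every metric component is constant, so all ∂_m g_{ij} = 0 and every Christoffel symbol vanishes.
All Christoffel symbols are zero.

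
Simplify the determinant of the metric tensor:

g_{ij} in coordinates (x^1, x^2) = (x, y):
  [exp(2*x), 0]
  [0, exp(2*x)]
For a 2×2 metric: det(g) = g_{11}·g_{22} - g_{12}·g_{21}
= (exp(2*x))·(exp(2*x)) - (0)·(0)
= exp(4*x) - 0
det(g) = exp(4*x)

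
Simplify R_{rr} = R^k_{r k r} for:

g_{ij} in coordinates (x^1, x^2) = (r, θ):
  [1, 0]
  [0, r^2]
Non-zero Christoffel symbols (Γ^k_{ij} = Γ^k_{ji}):
Γ^r_{θ θ} = -r
Γ^θ_{r θ} = 1/r
R^r_{r r r} = 0 (a repeated index in an antisymmetric pair)
R^θ_{r θ r} = ∂_θ Γ^θ_{r r} - ∂_r Γ^θ_{r θ} + Γ^θ_{θ m} Γ^m_{r r} - Γ^θ_{r m} Γ^m_{r θ}
  = (0) - (-1/r^2) + (0) - (1/r^2) = 0
R_{rr} = R^r_{r r r} + R^θ_{r θ r} = (0) + (0) = 0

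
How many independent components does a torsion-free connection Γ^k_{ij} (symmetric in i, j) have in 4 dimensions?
Γ^k_{ij} has n choices for the upper index and n(n+1)/2 independent symmetric lower index pairs.
Total = 4 × 4×5/2 = 4 × 10 = 40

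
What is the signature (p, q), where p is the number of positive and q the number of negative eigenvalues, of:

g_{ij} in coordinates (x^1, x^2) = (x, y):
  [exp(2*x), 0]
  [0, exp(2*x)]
The metric is diagonal, so its eigenvalues are the diagonal entries: exp(2*x), exp(2*x) (at a generic point, where coordinate-dependent entries are positive).
2 positive, 0 negative.
(2, 0) - Riemannian (positive definite)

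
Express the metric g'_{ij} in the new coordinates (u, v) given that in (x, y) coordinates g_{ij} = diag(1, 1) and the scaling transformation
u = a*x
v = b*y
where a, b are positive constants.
Invert the transformation: x = u/a, y = v/b
g'_{ij} = (∂x^k/∂x'^i)(∂x^l/∂x'^j) g_{kl}; with g_{kl} = δ_{kl} this is Σ_k (∂x^k/∂x'^i)(∂x^k/∂x'^j).
Jacobian: ∂x/∂u = 1/a, ∂x/∂v = 0, ∂y/∂u = 0, ∂y/∂v = 1/b
g'_{uu} = (1/a)(1/a) + (0)(0) = 1/a^2
g'_{uv} = (1/a)(0) + (0)(1/b) = 0
g'_{vv} = (0)(0) + (1/b)(1/b) = 1/b^2
g'_{ij} = diag(1/a^2, 1/b^2)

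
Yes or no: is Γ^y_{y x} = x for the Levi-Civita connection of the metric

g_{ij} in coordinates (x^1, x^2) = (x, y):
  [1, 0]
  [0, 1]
Γ^y_{y x} = (1/2) g^{yy} (∂_y g_{yx} + ∂_x g_{yy} - ∂_y g_{yx}) = (1/2)(1)((0) + (0) - (0)) = 0
This differs from the proposed value x.
No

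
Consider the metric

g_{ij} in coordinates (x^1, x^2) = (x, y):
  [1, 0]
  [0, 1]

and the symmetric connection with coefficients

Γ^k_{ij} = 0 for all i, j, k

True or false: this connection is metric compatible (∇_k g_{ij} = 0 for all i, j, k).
Using ∇_k g_{ij} = ∂_k g_{ij} - Γ^m_{ki} g_{mj} - Γ^m_{kj} g_{im}:
e.g. ∇_x g_{xx} = (0) - (0) - (0) = 0
Every component ∇_k g_{ij} vanishes: the connection is metric compatible.
True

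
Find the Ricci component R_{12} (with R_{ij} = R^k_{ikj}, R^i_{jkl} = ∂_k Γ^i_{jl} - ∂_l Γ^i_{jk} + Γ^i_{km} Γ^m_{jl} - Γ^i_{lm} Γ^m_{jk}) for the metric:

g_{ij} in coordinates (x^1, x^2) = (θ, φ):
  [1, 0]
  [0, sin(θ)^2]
Non-zero Christoffel symbols (Γ^k_{ij} = Γ^k_{ji}):
Γ^θ_{φ φ} = -sin(2*θ)/2
Γ^φ_{θ φ} = 1/tan(θ)
R^θ_{θ θ φ} = 0 (a repeated index in an antisymmetric pair)
R^φ_{θ φ φ} = 0 (a repeated index in an antisymmetric pair)
R_{θφ} = R^θ_{θ θ φ} + R^φ_{θ φ φ} = (0) + (0) = 0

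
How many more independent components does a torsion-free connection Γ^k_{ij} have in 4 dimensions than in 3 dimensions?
Independent components in n dimensions: n × n(n+1)/2 = n^2(n+1)/2.
4D: 4 × 10 = 40
3D: 3 × 6 = 18
Difference = 40 - 18 = 22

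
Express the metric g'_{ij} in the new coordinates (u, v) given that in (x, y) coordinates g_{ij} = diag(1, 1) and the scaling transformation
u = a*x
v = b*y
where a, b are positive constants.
Invert the transformation: x = u/a, y = v/b
g'_{ij} = (∂x^k/∂x'^i)(∂x^l/∂x'^j) g_{kl}; with g_{kl} = δ_{kl} this is Σ_k (∂x^k/∂x'^i)(∂x^k/∂x'^j).
Jacobian: ∂x/∂u = 1/a, ∂x/∂v = 0, ∂y/∂u = 0, ∂y/∂v = 1/b
g'_{uu} = (1/a)(1/a) + (0)(0) = 1/a^2
g'_{uv} = (1/a)(0) + (0)(1/b) = 0
g'_{vv} = (0)(0) + (1/b)(1/b) = 1/b^2
g'_{ij} = diag(1/a^2, 1/b^2)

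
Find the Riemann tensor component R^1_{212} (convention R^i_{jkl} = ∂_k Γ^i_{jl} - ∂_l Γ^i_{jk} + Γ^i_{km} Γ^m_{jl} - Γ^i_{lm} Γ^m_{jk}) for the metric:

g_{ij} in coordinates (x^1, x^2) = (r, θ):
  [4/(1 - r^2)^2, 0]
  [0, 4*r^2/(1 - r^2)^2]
Non-zero Christoffel symbols (Γ^k_{ij} = Γ^k_{ji}):
Γ^r_{r r} = 2*r/(1 - r^2)
Γ^r_{θ θ} = (r^3 + r)/(r^2 - 1)
Γ^θ_{r θ} = (-r^2 - 1)/(r^3 - r)
R^r_{θ r θ} = ∂_r Γ^r_{θ θ} - ∂_θ Γ^r_{θ r} + Γ^r_{r m} Γ^m_{θ θ} - Γ^r_{θ m} Γ^m_{θ r}
  = ((r^4 - 4*r^2 - 1)/(r^2 - 1)^2) - (0) + (-2*r^2*(r^2 + 1)/(r^2 - 1)^2) - (-(r^2 + 1)^2/(r^2 - 1)^2) = -4*r^2/(r^2 - 1)^2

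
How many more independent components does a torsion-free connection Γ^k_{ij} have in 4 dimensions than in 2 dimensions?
Independent components in n dimensions: n × n(n+1)/2 = n^2(n+1)/2.
4D: 4 × 10 = 40
2D: 2 × 3 = 6
Difference = 40 - 6 = 34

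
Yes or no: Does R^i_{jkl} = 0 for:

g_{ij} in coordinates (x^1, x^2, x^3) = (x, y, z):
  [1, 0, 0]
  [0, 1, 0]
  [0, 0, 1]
All metric components are constant, so every Christoffel symbol vanishes and R^i_{jkl} = 0.
Yes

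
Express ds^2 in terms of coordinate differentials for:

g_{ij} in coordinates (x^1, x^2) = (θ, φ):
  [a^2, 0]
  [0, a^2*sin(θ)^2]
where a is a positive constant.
ds^2 = g_{ij} dx^i dx^j; only the non-zero components contribute.
ds^2 = a^2 dθ^2 + a^2*sin(θ)^2 dφ^2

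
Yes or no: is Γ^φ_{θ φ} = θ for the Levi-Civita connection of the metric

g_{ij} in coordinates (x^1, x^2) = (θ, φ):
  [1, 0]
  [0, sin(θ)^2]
Γ^φ_{θ φ} = (1/2) g^{φφ} (∂_θ g_{φφ} + ∂_φ g_{φθ} - ∂_φ g_{θφ}) = (1/2)(1/sin(θ)^2)((sin(2*θ)) + (0) - (0)) = 1/tan(θ)
This differs from the proposed value θ.
No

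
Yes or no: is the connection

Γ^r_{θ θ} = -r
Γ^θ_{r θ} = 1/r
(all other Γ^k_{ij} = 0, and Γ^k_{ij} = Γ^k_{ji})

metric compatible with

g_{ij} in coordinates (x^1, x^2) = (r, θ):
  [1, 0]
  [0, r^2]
Using ∇_k g_{ij} = ∂_k g_{ij} - Γ^m_{ki} g_{mj} - Γ^m_{kj} g_{im}:
e.g. ∇_r g_{θθ} = (2*r) - (r) - (r) = 0
Every component ∇_k g_{ij} vanishes: the connection is metric compatible.
Yes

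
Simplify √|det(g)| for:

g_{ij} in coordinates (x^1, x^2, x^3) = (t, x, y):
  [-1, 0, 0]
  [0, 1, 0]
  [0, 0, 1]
det(g) = -1
√|det(g)| = 1
Volume element: dV = 1 dt dx dy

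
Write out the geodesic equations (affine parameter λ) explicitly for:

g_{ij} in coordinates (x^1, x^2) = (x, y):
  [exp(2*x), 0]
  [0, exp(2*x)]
Geodesic equation: d^2x^k/dλ^2 + Γ^k_{ij} (dx^i/dλ)(dx^j/dλ) = 0.
Non-zero Christoffel symbols:
Γ^x_{x x} = 1
Γ^x_{y y} = -1
Γ^y_{x y} = 1
Substituting (the symmetric pair Γ^k_{ij}, Γ^k_{ji} combines into a factor 2):
d^2x/dλ^2 + (dx/dλ)^2 - (dy/dλ)^2 = 0
d^2y/dλ^2 + 2 (dx/dλ)(dy/dλ) = 0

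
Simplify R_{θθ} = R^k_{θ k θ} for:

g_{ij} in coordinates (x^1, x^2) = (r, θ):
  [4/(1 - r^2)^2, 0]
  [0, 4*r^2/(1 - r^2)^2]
Non-zero Christoffel symbols (Γ^k_{ij} = Γ^k_{ji}):
Γ^r_{r r} = 2*r/(1 - r^2)
Γ^r_{θ θ} = (r^3 + r)/(r^2 - 1)
Γ^θ_{r θ} = (-r^2 - 1)/(r^3 - r)
R^r_{θ r θ} = ∂_r Γ^r_{θ θ} - ∂_θ Γ^r_{θ r} + Γ^r_{r m} Γ^m_{θ θ} - Γ^r_{θ m} Γ^m_{θ r}
  = ((r^4 - 4*r^2 - 1)/(r^2 - 1)^2) - (0) + (-2*r^2*(r^2 + 1)/(r^2 - 1)^2) - (-(r^2 + 1)^2/(r^2 - 1)^2) = -4*r^2/(r^2 - 1)^2
R^θ_{θ θ θ} = 0 (a repeated index in an antisymmetric pair)
R_{θθ} = R^r_{θ r θ} + R^θ_{θ θ θ} = (-4*r^2/(r^2 - 1)^2) + (0) = -4*r^2/(r^2 - 1)^2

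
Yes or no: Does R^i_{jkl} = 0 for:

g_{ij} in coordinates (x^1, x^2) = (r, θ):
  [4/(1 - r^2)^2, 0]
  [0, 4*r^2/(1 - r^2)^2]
Non-zero Christoffel symbols:
Γ^r_{r r} = 2*r/(1 - r^2)
Γ^r_{θ θ} = (r^3 + r)/(r^2 - 1)
Γ^θ_{r θ} = (-r^2 - 1)/(r^3 - r)
Ricci tensor: R_{rr} = -4/(r^2 - 1)^2, R_{rθ} = 0, R_{θθ} = -4*r^2/(r^2 - 1)^2
The Ricci tensor is non-zero, so the Riemann tensor is non-zero: not flat.
No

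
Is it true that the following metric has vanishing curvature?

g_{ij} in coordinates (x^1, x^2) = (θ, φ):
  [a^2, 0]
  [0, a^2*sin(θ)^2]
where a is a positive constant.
Non-zero Christoffel symbols:
Γ^θ_{φ φ} = -sin(2*θ)/2
Γ^φ_{θ φ} = 1/tan(θ)
Ricci tensor: R_{θθ} = 1, R_{θφ} = 0, R_{φφ} = sin(θ)^2
The Ricci tensor is non-zero, so the Riemann tensor is non-zero: not flat.
No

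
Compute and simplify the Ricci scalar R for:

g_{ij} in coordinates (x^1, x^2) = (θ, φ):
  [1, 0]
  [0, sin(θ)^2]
Non-zero Christoffel symbols (Γ^k_{ij} = Γ^k_{ji}):
Γ^θ_{φ φ} = -sin(2*θ)/2
Γ^φ_{θ φ} = 1/tan(θ)
Ricci tensor (R_{ij} = R^k_{ikj}): R_{θθ} = 1, R_{θφ} = 0, R_{φφ} = sin(θ)^2
Inverse metric: g^{θθ} = 1, g^{φφ} = 1/sin(θ)^2
R = g^{ij} R_{ij} = (1)(1) + (1/sin(θ)^2)(sin(θ)^2) = 2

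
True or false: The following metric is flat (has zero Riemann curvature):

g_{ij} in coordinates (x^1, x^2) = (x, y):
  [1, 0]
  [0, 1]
All metric components are constant, so every Christoffel symbol vanishes and R^i_{jkl} = 0.
True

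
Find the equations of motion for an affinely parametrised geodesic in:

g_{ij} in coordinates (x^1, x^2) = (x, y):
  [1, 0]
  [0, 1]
Geodesic equation: d^2x^k/dλ^2 + Γ^k_{ij} (dx^i/dλ)(dx^j/dλ) = 0.
All Christoffel symbols vanish, so the geodesics are straight lines:
d^2x/dλ^2 = 0
d^2y/dλ^2 = 0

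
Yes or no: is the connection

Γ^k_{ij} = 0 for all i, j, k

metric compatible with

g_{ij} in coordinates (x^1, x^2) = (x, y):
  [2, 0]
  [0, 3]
Using ∇_k g_{ij} = ∂_k g_{ij} - Γ^m_{ki} g_{mj} - Γ^m_{kj} g_{im}:
e.g. ∇_x g_{xy} = (0) - (0) - (0) = 0
Every component ∇_k g_{ij} vanishes: the connection is metric compatible.
Yes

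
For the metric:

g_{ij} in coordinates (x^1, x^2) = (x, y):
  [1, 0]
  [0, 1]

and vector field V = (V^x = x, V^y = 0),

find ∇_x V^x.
All Christoffel symbols are zero.
∇_x V^x = ∂_x V^x + Γ^x_{x j} V^j
  = (1) + (0)(x) + (0)(0)
  = 1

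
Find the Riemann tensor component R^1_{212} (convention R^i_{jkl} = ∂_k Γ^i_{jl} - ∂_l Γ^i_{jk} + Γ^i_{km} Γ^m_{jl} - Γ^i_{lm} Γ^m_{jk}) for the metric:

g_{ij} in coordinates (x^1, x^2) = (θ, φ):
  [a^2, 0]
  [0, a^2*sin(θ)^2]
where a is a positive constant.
Non-zero Christoffel symbols (Γ^k_{ij} = Γ^k_{ji}):
Γ^θ_{φ φ} = -sin(2*θ)/2
Γ^φ_{θ φ} = 1/tan(θ)
R^θ_{φ θ φ} = ∂_θ Γ^θ_{φ φ} - ∂_φ Γ^θ_{φ θ} + Γ^θ_{θ m} Γ^m_{φ φ} - Γ^θ_{φ m} Γ^m_{φ θ}
  = (-cos(2*θ)) - (0) + (0) - (-cos(θ)^2) = sin(θ)^2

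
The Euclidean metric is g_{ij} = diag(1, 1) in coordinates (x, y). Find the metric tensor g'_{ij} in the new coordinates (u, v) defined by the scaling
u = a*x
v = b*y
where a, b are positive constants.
Invert the transformation: x = u/a, y = v/b
g'_{ij} = (∂x^k/∂x'^i)(∂x^l/∂x'^j) g_{kl}; with g_{kl} = δ_{kl} this is Σ_k (∂x^k/∂x'^i)(∂x^k/∂x'^j).
Jacobian: ∂x/∂u = 1/a, ∂x/∂v = 0, ∂y/∂u = 0, ∂y/∂v = 1/b
g'_{uu} = (1/a)(1/a) + (0)(0) = 1/a^2
g'_{uv} = (1/a)(0) + (0)(1/b) = 0
g'_{vv} = (0)(0) + (1/b)(1/b) = 1/b^2
g'_{ij} = diag(1/a^2, 1/b^2)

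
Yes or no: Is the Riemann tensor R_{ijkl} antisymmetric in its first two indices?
R_{ijkl} = -R_{jikl} (follows from metric compatibility).
Yes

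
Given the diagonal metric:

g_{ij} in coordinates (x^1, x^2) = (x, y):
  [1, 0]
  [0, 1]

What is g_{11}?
With x^1 = x, x^2 = y, g_{11} = g_{xx} is the row-1, column-1 entry of the matrix.
g_{11} = 1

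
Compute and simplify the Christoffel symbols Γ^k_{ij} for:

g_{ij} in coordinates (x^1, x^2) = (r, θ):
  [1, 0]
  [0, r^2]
Using Γ^k_{ij} = (1/2) g^{km} (∂_i g_{mj} + ∂_j g_{mi} - ∂_m g_{ij}); the metric is diagonal, so only the m = k term contributes.
Non-zero symbols (using the symmetry Γ^k_{ij} = Γ^k_{ji}):
Γ^r_{θ θ} = (1/2) g^{rr} (∂_θ g_{rθ} + ∂_θ g_{rθ} - ∂_r g_{θθ}) = (1/2)(1)((0) + (0) - (2*r)) = -r
Γ^θ_{r θ} = (1/2) g^{θθ} (∂_r g_{θθ} + ∂_θ g_{θr} - ∂_θ g_{rθ}) = (1/2)(1/r^2)((2*r) + (0) - (0)) = 1/r
All other Christoffel symbols are zero.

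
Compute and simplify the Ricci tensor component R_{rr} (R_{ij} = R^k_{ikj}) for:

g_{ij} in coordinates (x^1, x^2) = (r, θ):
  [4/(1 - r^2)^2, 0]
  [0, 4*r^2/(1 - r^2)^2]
Non-zero Christoffel symbols (Γ^k_{ij} = Γ^k_{ji}):
Γ^r_{r r} = 2*r/(1 - r^2)
Γ^r_{θ θ} = (r^3 + r)/(r^2 - 1)
Γ^θ_{r θ} = (-r^2 - 1)/(r^3 - r)
R^r_{r r r} = 0 (a repeated index in an antisymmetric pair)
R^θ_{r θ r} = ∂_θ Γ^θ_{r r} - ∂_r Γ^θ_{r θ} + Γ^θ_{θ m} Γ^m_{r r} - Γ^θ_{r m} Γ^m_{r θ}
  = (0) - ((r^4 + 4*r^2 - 1)/(r^3 - r)^2) + (2*(r^2 + 1)/(r^2 - 1)^2) - ((r^2 + 1)^2/(r^3 - r)^2) = -4/(r^2 - 1)^2
R_{rr} = R^r_{r r r} + R^θ_{r θ r} = (0) + (-4/(r^2 - 1)^2) = -4/(r^2 - 1)^2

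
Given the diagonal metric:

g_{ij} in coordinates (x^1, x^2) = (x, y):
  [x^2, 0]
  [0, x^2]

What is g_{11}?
With x^1 = x, x^2 = y, g_{11} = g_{xx} is the row-1, column-1 entry of the matrix.
g_{11} = x^2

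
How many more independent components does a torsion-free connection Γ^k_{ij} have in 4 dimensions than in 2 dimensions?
Independent components in n dimensions: n × n(n+1)/2 = n^2(n+1)/2.
4D: 4 × 10 = 40
2D: 2 × 3 = 6
Difference = 40 - 6 = 34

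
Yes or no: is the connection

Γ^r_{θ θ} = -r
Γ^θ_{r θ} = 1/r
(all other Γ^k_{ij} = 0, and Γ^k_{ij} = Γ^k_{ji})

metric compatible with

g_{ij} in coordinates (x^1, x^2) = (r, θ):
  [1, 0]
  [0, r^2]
Using ∇_k g_{ij} = ∂_k g_{ij} - Γ^m_{ki} g_{mj} - Γ^m_{kj} g_{im}:
e.g. ∇_r g_{θθ} = (2*r) - (r) - (r) = 0
Every component ∇_k g_{ij} vanishes: the connection is metric compatible.
Yes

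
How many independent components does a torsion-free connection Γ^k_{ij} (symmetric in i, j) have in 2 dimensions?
Γ^k_{ij} has n choices for the upper index and n(n+1)/2 independent symmetric lower index pairs.
Total = 2 × 2×3/2 = 2 × 3 = 6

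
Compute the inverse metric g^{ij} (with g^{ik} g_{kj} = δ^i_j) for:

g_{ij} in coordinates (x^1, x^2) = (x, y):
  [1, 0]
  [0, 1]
The metric is diagonal, so g^{ij} is diagonal with entries 1/g_{ii}: diag(1, 1).
g^{ij}:
  [1, 0]
  [0, 1]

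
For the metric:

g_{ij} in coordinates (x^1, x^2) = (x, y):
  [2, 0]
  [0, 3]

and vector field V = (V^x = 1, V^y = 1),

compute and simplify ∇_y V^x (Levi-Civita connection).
All Christoffel symbols are zero.
∇_y V^x = ∂_y V^x + Γ^x_{y j} V^j
  = (0) + (0)(1) + (0)(1)
  = 0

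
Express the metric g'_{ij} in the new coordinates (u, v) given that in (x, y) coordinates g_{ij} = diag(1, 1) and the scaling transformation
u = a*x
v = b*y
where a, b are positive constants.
Invert the transformation: x = u/a, y = v/b
g'_{ij} = (∂x^k/∂x'^i)(∂x^l/∂x'^j) g_{kl}; with g_{kl} = δ_{kl} this is Σ_k (∂x^k/∂x'^i)(∂x^k/∂x'^j).
Jacobian: ∂x/∂u = 1/a, ∂x/∂v = 0, ∂y/∂u = 0, ∂y/∂v = 1/b
g'_{uu} = (1/a)(1/a) + (0)(0) = 1/a^2
g'_{uv} = (1/a)(0) + (0)(1/b) = 0
g'_{vv} = (0)(0) + (1/b)(1/b) = 1/b^2
g'_{ij} = diag(1/a^2, 1/b^2)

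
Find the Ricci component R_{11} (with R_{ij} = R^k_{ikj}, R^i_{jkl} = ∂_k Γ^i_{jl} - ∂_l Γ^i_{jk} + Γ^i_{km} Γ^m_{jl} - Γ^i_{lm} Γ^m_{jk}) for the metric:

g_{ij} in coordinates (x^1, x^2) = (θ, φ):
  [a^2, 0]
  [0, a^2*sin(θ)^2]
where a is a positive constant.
Non-zero Christoffel symbols (Γ^k_{ij} = Γ^k_{ji}):
Γ^θ_{φ φ} = -sin(2*θ)/2
Γ^φ_{θ φ} = 1/tan(θ)
R^θ_{θ θ θ} = 0 (a repeated index in an antisymmetric pair)
R^φ_{θ φ θ} = ∂_φ Γ^φ_{θ θ} - ∂_θ Γ^φ_{θ φ} + Γ^φ_{φ m} Γ^m_{θ θ} - Γ^φ_{θ m} Γ^m_{θ φ}
  = (0) - (-1/sin(θ)^2) + (0) - (1/tan(θ)^2) = 1
R_{θθ} = R^θ_{θ θ θ} + R^φ_{θ φ θ} = (0) + (1) = 1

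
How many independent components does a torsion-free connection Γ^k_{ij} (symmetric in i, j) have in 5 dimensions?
Γ^k_{ij} has n choices for the upper index and n(n+1)/2 independent symmetric lower index pairs.
Total = 5 × 5×6/2 = 5 × 15 = 75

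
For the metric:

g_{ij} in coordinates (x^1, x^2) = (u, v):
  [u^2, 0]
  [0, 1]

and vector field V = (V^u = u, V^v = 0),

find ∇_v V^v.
Non-zero Christoffel symbols:
Γ^u_{u u} = 1/u
∇_v V^v = ∂_v V^v + Γ^v_{v j} V^j
  = (0) + (0)(u) + (0)(0)
  = 0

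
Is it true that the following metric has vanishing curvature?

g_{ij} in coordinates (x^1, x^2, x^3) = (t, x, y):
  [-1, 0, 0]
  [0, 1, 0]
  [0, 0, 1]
All metric components are constant, so every Christoffel symbol vanishes and R^i_{jkl} = 0.
Yes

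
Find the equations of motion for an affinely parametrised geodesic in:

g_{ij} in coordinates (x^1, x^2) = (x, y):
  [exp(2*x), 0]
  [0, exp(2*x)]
Geodesic equation: d^2x^k/dλ^2 + Γ^k_{ij} (dx^i/dλ)(dx^j/dλ) = 0.
Non-zero Christoffel symbols:
Γ^x_{x x} = 1
Γ^x_{y y} = -1
Γ^y_{x y} = 1
Substituting (the symmetric pair Γ^k_{ij}, Γ^k_{ji} combines into a factor 2):
d^2x/dλ^2 + (dx/dλ)^2 - (dy/dλ)^2 = 0
d^2y/dλ^2 + 2 (dx/dλ)(dy/dλ) = 0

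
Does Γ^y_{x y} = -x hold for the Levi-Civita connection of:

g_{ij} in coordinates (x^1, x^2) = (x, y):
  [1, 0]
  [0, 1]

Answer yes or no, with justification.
Γ^y_{x y} = (1/2) g^{yy} (∂_x g_{yy} + ∂_y g_{yx} - ∂_y g_{xy}) = (1/2)(1)((0) + (0) - (0)) = 0
This differs from the proposed value -x.
No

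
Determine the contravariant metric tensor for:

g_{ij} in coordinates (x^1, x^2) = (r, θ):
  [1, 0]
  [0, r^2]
The metric is diagonal, so g^{ij} is diagonal with entries 1/g_{ii}: diag(1, 1/(r^2)).
g^{ij}:
  [1, 0]
  [0, 1/r^2]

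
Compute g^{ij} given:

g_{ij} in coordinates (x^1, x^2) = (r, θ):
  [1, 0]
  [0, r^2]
The metric is diagonal, so g^{ij} is diagonal with entries 1/g_{ii}: diag(1, 1/(r^2)).
g^{ij}:
  [1, 0]
  [0, 1/r^2]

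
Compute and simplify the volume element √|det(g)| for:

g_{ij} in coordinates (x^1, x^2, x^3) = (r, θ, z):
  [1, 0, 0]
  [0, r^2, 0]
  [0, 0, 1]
det(g) = r^2
√|det(g)| = r
Volume element: dV = r dr dθ dz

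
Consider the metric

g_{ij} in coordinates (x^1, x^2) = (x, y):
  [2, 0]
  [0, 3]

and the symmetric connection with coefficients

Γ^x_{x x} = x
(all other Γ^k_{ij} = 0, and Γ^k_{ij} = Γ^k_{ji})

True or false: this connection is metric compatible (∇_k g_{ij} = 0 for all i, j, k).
Using ∇_k g_{ij} = ∂_k g_{ij} - Γ^m_{ki} g_{mj} - Γ^m_{kj} g_{im}:
∇_x g_{xx} = (0) - (2*x) - (2*x) = -4*x ≠ 0
So the connection is not metric compatible (it is not the Levi-Civita connection).
False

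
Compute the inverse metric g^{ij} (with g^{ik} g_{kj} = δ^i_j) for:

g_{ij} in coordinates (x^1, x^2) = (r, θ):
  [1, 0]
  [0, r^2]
The metric is diagonal, so g^{ij} is diagonal with entries 1/g_{ii}: diag(1, 1/(r^2)).
g^{ij}:
  [1, 0]
  [0, 1/r^2]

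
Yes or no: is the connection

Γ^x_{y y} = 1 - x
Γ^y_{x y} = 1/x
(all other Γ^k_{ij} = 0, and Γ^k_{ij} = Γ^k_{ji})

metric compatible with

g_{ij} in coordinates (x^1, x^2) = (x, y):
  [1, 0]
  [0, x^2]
Using ∇_k g_{ij} = ∂_k g_{ij} - Γ^m_{ki} g_{mj} - Γ^m_{kj} g_{im}:
∇_y g_{xy} = (0) - (x) - (1 - x) = -1 ≠ 0
So the connection is not metric compatible (it is not the Levi-Civita connection).
No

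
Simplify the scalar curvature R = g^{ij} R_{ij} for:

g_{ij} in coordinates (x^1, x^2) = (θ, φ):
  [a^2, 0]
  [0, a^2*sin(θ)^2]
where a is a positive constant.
Non-zero Christoffel symbols (Γ^k_{ij} = Γ^k_{ji}):
Γ^θ_{φ φ} = -sin(2*θ)/2
Γ^φ_{θ φ} = 1/tan(θ)
Ricci tensor (R_{ij} = R^k_{ikj}): R_{θθ} = 1, R_{θφ} = 0, R_{φφ} = sin(θ)^2
Inverse metric: g^{θθ} = 1/a^2, g^{φφ} = 1/(a^2*sin(θ)^2)
R = g^{ij} R_{ij} = (1/a^2)(1) + (1/(a^2*sin(θ)^2))(sin(θ)^2) = 2/a^2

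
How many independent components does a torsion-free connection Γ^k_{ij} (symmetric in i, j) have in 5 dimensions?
Γ^k_{ij} has n choices for the upper index and n(n+1)/2 independent symmetric lower index pairs.
Total = 5 × 5×6/2 = 5 × 15 = 75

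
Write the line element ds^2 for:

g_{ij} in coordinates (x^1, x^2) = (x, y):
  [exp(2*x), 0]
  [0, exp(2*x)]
ds^2 = g_{ij} dx^i dx^j; only the non-zero components contribute.
ds^2 = exp(2*x) dx^2 + exp(2*x) dy^2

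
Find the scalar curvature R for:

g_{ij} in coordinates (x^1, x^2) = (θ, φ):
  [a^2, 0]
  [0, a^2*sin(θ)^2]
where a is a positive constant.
Non-zero Christoffel symbols (Γ^k_{ij} = Γ^k_{ji}):
Γ^θ_{φ φ} = -sin(2*θ)/2
Γ^φ_{θ φ} = 1/tan(θ)
Ricci tensor (R_{ij} = R^k_{ikj}): R_{θθ} = 1, R_{θφ} = 0, R_{φφ} = sin(θ)^2
Inverse metric: g^{θθ} = 1/a^2, g^{φφ} = 1/(a^2*sin(θ)^2)
R = g^{ij} R_{ij} = (1/a^2)(1) + (1/(a^2*sin(θ)^2))(sin(θ)^2) = 2/a^2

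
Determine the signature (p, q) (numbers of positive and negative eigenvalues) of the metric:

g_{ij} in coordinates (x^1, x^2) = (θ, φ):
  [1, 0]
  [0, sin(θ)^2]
The metric is diagonal, so its eigenvalues are the diagonal entries: 1, sin(θ)^2 (at a generic point, where coordinate-dependent entries are positive).
2 positive, 0 negative.
(2, 0) - Riemannian (positive definite)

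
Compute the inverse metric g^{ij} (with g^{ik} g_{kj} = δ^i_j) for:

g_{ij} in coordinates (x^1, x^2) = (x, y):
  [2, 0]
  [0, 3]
The metric is diagonal, so g^{ij} is diagonal with entries 1/g_{ii}: diag(1/2, 1/3).
g^{ij}:
  [1/2, 0]
  [0, 1/3]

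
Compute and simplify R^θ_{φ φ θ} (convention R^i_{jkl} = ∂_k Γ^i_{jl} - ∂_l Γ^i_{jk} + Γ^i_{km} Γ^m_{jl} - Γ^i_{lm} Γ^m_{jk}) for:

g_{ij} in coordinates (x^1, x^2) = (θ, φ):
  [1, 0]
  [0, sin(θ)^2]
Non-zero Christoffel symbols (Γ^k_{ij} = Γ^k_{ji}):
Γ^θ_{φ φ} = -sin(2*θ)/2
Γ^φ_{θ φ} = 1/tan(θ)
R^θ_{φ φ θ} = ∂_φ Γ^θ_{φ θ} - ∂_θ Γ^θ_{φ φ} + Γ^θ_{φ m} Γ^m_{φ θ} - Γ^θ_{θ m} Γ^m_{φ φ}
  = (0) - (-cos(2*θ)) + (-cos(θ)^2) - (0) = -sin(θ)^2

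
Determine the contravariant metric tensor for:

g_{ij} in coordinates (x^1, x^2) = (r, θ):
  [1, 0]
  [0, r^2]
The metric is diagonal, so g^{ij} is diagonal with entries 1/g_{ii}: diag(1, 1/(r^2)).
g^{ij}:
  [1, 0]
  [0, 1/r^2]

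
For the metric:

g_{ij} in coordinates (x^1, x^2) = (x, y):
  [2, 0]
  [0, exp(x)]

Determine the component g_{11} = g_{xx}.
With x^1 = x, x^2 = y, g_{11} = g_{xx} is the row-1, column-1 entry of the matrix.
g_{11} = 2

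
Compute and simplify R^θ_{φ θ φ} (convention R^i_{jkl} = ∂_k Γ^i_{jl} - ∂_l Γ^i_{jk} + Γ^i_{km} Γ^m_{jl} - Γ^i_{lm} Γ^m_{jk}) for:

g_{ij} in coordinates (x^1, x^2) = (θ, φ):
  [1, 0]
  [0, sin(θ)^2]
Non-zero Christoffel symbols (Γ^k_{ij} = Γ^k_{ji}):
Γ^θ_{φ φ} = -sin(2*θ)/2
Γ^φ_{θ φ} = 1/tan(θ)
R^θ_{φ θ φ} = ∂_θ Γ^θ_{φ φ} - ∂_φ Γ^θ_{φ θ} + Γ^θ_{θ m} Γ^m_{φ φ} - Γ^θ_{φ m} Γ^m_{φ θ}
  = (-cos(2*θ)) - (0) + (0) - (-cos(θ)^2) = sin(θ)^2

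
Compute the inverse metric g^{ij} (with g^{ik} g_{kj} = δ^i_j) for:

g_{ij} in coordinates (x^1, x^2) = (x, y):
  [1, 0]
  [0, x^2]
The metric is diagonal, so g^{ij} is diagonal with entries 1/g_{ii}: diag(1, 1/(x^2)).
g^{ij}:
  [1, 0]
  [0, 1/x^2]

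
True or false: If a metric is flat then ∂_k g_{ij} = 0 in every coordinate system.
Flatness means R^i_{jkl} = 0; the components can still vary, e.g. the flat plane in polar coordinates has g_{θθ} = r^2.
False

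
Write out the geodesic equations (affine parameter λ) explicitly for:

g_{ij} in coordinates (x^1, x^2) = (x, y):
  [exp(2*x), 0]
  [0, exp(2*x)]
Geodesic equation: d^2x^k/dλ^2 + Γ^k_{ij} (dx^i/dλ)(dx^j/dλ) = 0.
Non-zero Christoffel symbols:
Γ^x_{x x} = 1
Γ^x_{y y} = -1
Γ^y_{x y} = 1
Substituting (the symmetric pair Γ^k_{ij}, Γ^k_{ji} combines into a factor 2):
d^2x/dλ^2 + (dx/dλ)^2 - (dy/dλ)^2 = 0
d^2y/dλ^2 + 2 (dx/dλ)(dy/dλ) = 0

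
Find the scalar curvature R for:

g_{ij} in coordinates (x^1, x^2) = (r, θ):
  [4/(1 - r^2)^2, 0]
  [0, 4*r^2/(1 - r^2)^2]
Non-zero Christoffel symbols (Γ^k_{ij} = Γ^k_{ji}):
Γ^r_{r r} = 2*r/(1 - r^2)
Γ^r_{θ θ} = (r^3 + r)/(r^2 - 1)
Γ^θ_{r θ} = (-r^2 - 1)/(r^3 - r)
Ricci tensor (R_{ij} = R^k_{ikj}): R_{rr} = -4/(r^2 - 1)^2, R_{rθ} = 0, R_{θθ} = -4*r^2/(r^2 - 1)^2
Inverse metric: g^{rr} = (1 - r^2)^2/4, g^{θθ} = (1 - r^2)^2/(4*r^2)
R = g^{ij} R_{ij} = ((1 - r^2)^2/4)(-4/(r^2 - 1)^2) + ((1 - r^2)^2/(4*r^2))(-4*r^2/(r^2 - 1)^2) = -2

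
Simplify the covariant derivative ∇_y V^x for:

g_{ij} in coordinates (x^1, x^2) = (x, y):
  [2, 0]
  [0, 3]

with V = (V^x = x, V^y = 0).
All Christoffel symbols are zero.
∇_y V^x = ∂_y V^x + Γ^x_{y j} V^j
  = (0) + (0)(x) + (0)(0)
  = 0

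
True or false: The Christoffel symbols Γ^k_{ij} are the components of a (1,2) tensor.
Under a change of coordinates Γ picks up an inhomogeneous term ∂²x/∂x'∂x'; e.g. Γ = 0 in Cartesian coordinates but Γ^r_{θθ} = -r in polar coordinates on the same flat plane.
False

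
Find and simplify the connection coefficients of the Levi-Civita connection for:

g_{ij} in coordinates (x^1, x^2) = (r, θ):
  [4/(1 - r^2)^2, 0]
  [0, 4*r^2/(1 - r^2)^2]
Using Γ^k_{ij} = (1/2) g^{km} (∂_i g_{mj} + ∂_j g_{mi} - ∂_m g_{ij}); the metric is diagonal, so only the m = k term contributes.
Non-zero symbols (using the symmetry Γ^k_{ij} = Γ^k_{ji}):
Γ^r_{r r} = (1/2) g^{rr} (∂_r g_{rr} + ∂_r g_{rr} - ∂_r g_{rr}) = (1/2)((1 - r^2)^2/4)((16*r/(1 - r^2)^3) + (16*r/(1 - r^2)^3) - (16*r/(1 - r^2)^3)) = 2*r/(1 - r^2)
Γ^r_{θ θ} = (1/2) g^{rr} (∂_θ g_{rθ} + ∂_θ g_{rθ} - ∂_r g_{θθ}) = (1/2)((1 - r^2)^2/4)((0) + (0) - (-8*(r^3 + r)/(r^2 - 1)^3)) = (r^3 + r)/(r^2 - 1)
Γ^θ_{r θ} = (1/2) g^{θθ} (∂_r g_{θθ} + ∂_θ g_{θr} - ∂_θ g_{rθ}) = (1/2)((1 - r^2)^2/(4*r^2))((-8*(r^3 + r)/(r^2 - 1)^3) + (0) - (0)) = (-r^2 - 1)/(r^3 - r)
All other Christoffel symbols are zero.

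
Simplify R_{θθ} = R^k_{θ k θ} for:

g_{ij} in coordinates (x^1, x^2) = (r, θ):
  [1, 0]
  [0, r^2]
Non-zero Christoffel symbols (Γ^k_{ij} = Γ^k_{ji}):
Γ^r_{θ θ} = -r
Γ^θ_{r θ} = 1/r
R^r_{θ r θ} = ∂_r Γ^r_{θ θ} - ∂_θ Γ^r_{θ r} + Γ^r_{r m} Γ^m_{θ θ} - Γ^r_{θ m} Γ^m_{θ r}
  = (-1) - (0) + (0) - (-1) = 0
R^θ_{θ θ θ} = 0 (a repeated index in an antisymmetric pair)
R_{θθ} = R^r_{θ r θ} + R^θ_{θ θ θ} = (0) + (0) = 0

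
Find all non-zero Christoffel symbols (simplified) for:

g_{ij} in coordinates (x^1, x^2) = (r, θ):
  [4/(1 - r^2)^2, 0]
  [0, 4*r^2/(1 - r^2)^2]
Using Γ^k_{ij} = (1/2) g^{km} (∂_i g_{mj} + ∂_j g_{mi} - ∂_m g_{ij}); the metric is diagonal, so only the m = k term contributes.
Non-zero symbols (using the symmetry Γ^k_{ij} = Γ^k_{ji}):
Γ^r_{r r} = (1/2) g^{rr} (∂_r g_{rr} + ∂_r g_{rr} - ∂_r g_{rr}) = (1/2)((1 - r^2)^2/4)((16*r/(1 - r^2)^3) + (16*r/(1 - r^2)^3) - (16*r/(1 - r^2)^3)) = 2*r/(1 - r^2)
Γ^r_{θ θ} = (1/2) g^{rr} (∂_θ g_{rθ} + ∂_θ g_{rθ} - ∂_r g_{θθ}) = (1/2)((1 - r^2)^2/4)((0) + (0) - (-8*(r^3 + r)/(r^2 - 1)^3)) = (r^3 + r)/(r^2 - 1)
Γ^θ_{r θ} = (1/2) g^{θθ} (∂_r g_{θθ} + ∂_θ g_{θr} - ∂_θ g_{rθ}) = (1/2)((1 - r^2)^2/(4*r^2))((-8*(r^3 + r)/(r^2 - 1)^3) + (0) - (0)) = (-r^2 - 1)/(r^3 - r)
All other Christoffel symbols are zero.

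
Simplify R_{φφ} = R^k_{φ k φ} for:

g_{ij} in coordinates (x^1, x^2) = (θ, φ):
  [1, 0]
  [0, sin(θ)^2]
Non-zero Christoffel symbols (Γ^k_{ij} = Γ^k_{ji}):
Γ^θ_{φ φ} = -sin(2*θ)/2
Γ^φ_{θ φ} = 1/tan(θ)
R^θ_{φ θ φ} = ∂_θ Γ^θ_{φ φ} - ∂_φ Γ^θ_{φ θ} + Γ^θ_{θ m} Γ^m_{φ φ} - Γ^θ_{φ m} Γ^m_{φ θ}
  = (-cos(2*θ)) - (0) + (0) - (-cos(θ)^2) = sin(θ)^2
R^φ_{φ φ φ} = 0 (a repeated index in an antisymmetric pair)
R_{φφ} = R^θ_{φ θ φ} + R^φ_{φ φ φ} = (sin(θ)^2) + (0) = sin(θ)^2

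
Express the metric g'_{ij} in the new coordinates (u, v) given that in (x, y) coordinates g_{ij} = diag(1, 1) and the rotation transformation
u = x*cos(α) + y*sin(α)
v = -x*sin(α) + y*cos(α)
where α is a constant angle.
Invert the transformation: x = u*cos(α) - v*sin(α), y = u*sin(α) + v*cos(α)
g'_{ij} = (∂x^k/∂x'^i)(∂x^l/∂x'^j) g_{kl}; with g_{kl} = δ_{kl} this is Σ_k (∂x^k/∂x'^i)(∂x^k/∂x'^j).
Jacobian: ∂x/∂u = cos(α), ∂x/∂v = -sin(α), ∂y/∂u = sin(α), ∂y/∂v = cos(α)
g'_{uu} = (cos(α))(cos(α)) + (sin(α))(sin(α)) = 1
g'_{uv} = (cos(α))(-sin(α)) + (sin(α))(cos(α)) = 0
g'_{vv} = (-sin(α))(-sin(α)) + (cos(α))(cos(α)) = 1
g'_{ij} = diag(1, 1)
The Euclidean metric is invariant under rotations.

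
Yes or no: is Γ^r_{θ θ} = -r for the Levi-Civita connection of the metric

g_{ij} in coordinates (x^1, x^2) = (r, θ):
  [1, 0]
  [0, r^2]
Γ^r_{θ θ} = (1/2) g^{rr} (∂_θ g_{rθ} + ∂_θ g_{rθ} - ∂_r g_{θθ}) = (1/2)(1)((0) + (0) - (2*r)) = -r
This equals the proposed value -r.
Yes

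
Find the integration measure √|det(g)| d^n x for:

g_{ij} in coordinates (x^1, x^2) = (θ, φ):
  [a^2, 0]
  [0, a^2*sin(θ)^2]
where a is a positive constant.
det(g) = a^4*sin(θ)^2
√|det(g)| = a^2*sin(θ) (taking 0 < θ < π so that |sin(θ)| = sin(θ))
Volume element: dV = a^2*sin(θ) dθ dφ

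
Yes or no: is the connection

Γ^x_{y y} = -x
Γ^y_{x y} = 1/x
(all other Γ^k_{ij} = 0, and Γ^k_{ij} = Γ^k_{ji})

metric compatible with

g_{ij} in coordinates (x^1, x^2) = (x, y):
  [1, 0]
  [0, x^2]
Using ∇_k g_{ij} = ∂_k g_{ij} - Γ^m_{ki} g_{mj} - Γ^m_{kj} g_{im}:
e.g. ∇_x g_{yy} = (2*x) - (x) - (x) = 0
Every component ∇_k g_{ij} vanishes: the connection is metric compatible.
Yes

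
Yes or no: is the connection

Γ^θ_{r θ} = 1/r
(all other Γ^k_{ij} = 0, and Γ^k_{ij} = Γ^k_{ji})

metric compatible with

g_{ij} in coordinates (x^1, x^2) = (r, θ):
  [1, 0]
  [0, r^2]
Using ∇_k g_{ij} = ∂_k g_{ij} - Γ^m_{ki} g_{mj} - Γ^m_{kj} g_{im}:
∇_θ g_{rθ} = (0) - (r) - (0) = -r ≠ 0
So the connection is not metric compatible (it is not the Levi-Civita connection).
No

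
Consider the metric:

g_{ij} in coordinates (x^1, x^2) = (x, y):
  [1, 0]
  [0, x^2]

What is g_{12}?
With x^1 = x, x^2 = y, g_{12} = g_{xy} is the row-1, column-2 entry of the matrix.
g_{12} = 0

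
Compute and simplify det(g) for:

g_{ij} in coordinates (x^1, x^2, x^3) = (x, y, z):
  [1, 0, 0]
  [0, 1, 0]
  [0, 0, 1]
Diagonal metric: det(g) = g_{11}·g_{22}·g_{33}
= (1)·(1)·(1)
det(g) = 1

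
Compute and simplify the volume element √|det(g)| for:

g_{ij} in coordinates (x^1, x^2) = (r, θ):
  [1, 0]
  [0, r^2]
det(g) = r^2
√|det(g)| = r
Volume element: dV = r dr dθ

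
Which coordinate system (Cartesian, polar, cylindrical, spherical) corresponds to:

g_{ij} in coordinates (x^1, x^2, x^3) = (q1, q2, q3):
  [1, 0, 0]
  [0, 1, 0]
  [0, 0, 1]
All components are constant and the metric is the identity, i.e. orthonormal rectilinear coordinates.
Cartesian (3D) coordinates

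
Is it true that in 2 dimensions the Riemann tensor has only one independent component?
The number of independent components is n^2(n^2-1)/12 = 4·3/12 = 1 for n = 2 (e.g. R_{1212}).
Yes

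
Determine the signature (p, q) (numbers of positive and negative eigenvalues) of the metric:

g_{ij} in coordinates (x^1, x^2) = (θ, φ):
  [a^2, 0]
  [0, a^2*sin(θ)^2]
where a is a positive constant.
The metric is diagonal, so its eigenvalues are the diagonal entries: a^2, a^2*sin(θ)^2 (at a generic point, where coordinate-dependent entries are positive).
2 positive, 0 negative.
(2, 0) - Riemannian (positive definite)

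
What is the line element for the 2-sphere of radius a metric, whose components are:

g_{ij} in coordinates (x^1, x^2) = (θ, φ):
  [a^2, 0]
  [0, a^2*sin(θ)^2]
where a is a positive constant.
ds^2 = g_{ij} dx^i dx^j; only the non-zero components contribute.
ds^2 = a^2 dθ^2 + a^2*sin(θ)^2 dφ^2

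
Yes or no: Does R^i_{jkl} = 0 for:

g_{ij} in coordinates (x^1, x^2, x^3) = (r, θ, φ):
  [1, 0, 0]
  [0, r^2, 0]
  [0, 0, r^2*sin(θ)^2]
Non-zero Christoffel symbols:
Γ^r_{θ θ} = -r
Γ^r_{φ φ} = -r*sin(θ)^2
Γ^θ_{r θ} = 1/r
Γ^θ_{φ φ} = -sin(2*θ)/2
Γ^φ_{r φ} = 1/r
Γ^φ_{θ φ} = 1/tan(θ)
Ricci tensor: R_{rr} = 0, R_{rθ} = 0, R_{rφ} = 0, R_{θθ} = 0, R_{θφ} = 0, R_{φφ} = 0
All R_{ij} vanish; in 3 dimensions the Riemann tensor is fully determined by the Ricci tensor, so R^i_{jkl} = 0: the metric is flat (curvilinear coordinates on flat space).
Yes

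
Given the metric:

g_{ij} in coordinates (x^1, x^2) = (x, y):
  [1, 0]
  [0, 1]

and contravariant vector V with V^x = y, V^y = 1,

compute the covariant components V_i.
V_i = g_{ij} V^j:
V_x = (1)(y) + (0)(1) = y
V_y = (0)(y) + (1)(1) = 1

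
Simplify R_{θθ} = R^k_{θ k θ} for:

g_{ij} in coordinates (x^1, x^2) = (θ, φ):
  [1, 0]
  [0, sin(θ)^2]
Non-zero Christoffel symbols (Γ^k_{ij} = Γ^k_{ji}):
Γ^θ_{φ φ} = -sin(2*θ)/2
Γ^φ_{θ φ} = 1/tan(θ)
R^θ_{θ θ θ} = 0 (a repeated index in an antisymmetric pair)
R^φ_{θ φ θ} = ∂_φ Γ^φ_{θ θ} - ∂_θ Γ^φ_{θ φ} + Γ^φ_{φ m} Γ^m_{θ θ} - Γ^φ_{θ m} Γ^m_{θ φ}
  = (0) - (-1/sin(θ)^2) + (0) - (1/tan(θ)^2) = 1
R_{θθ} = R^θ_{θ θ θ} + R^φ_{θ φ θ} = (0) + (1) = 1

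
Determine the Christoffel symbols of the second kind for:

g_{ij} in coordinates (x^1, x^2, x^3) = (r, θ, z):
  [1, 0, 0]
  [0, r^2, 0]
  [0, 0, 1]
Using Γ^k_{ij} = (1/2) g^{km} (∂_i g_{mj} + ∂_j g_{mi} - ∂_m g_{ij}); the metric is diagonal, so only the m = k term contributes.
Non-zero symbols (using the symmetry Γ^k_{ij} = Γ^k_{ji}):
Γ^r_{θ θ} = (1/2) g^{rr} (∂_θ g_{rθ} + ∂_θ g_{rθ} - ∂_r g_{θθ}) = (1/2)(1)((0) + (0) - (2*r)) = -r
Γ^θ_{r θ} = (1/2) g^{θθ} (∂_r g_{θθ} + ∂_θ g_{θr} - ∂_θ g_{rθ}) = (1/2)(1/r^2)((2*r) + (0) - (0)) = 1/r
All other Christoffel symbols are zero.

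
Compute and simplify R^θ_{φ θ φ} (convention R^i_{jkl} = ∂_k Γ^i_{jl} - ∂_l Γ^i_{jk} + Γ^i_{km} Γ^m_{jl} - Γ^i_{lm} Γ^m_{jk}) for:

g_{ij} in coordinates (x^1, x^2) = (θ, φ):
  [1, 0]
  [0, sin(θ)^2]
Non-zero Christoffel symbols (Γ^k_{ij} = Γ^k_{ji}):
Γ^θ_{φ φ} = -sin(2*θ)/2
Γ^φ_{θ φ} = 1/tan(θ)
R^θ_{φ θ φ} = ∂_θ Γ^θ_{φ φ} - ∂_φ Γ^θ_{φ θ} + Γ^θ_{θ m} Γ^m_{φ φ} - Γ^θ_{φ m} Γ^m_{φ θ}
  = (-cos(2*θ)) - (0) + (0) - (-cos(θ)^2) = sin(θ)^2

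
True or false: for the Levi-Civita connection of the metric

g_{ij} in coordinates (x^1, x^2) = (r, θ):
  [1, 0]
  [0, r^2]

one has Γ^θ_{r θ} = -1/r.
Γ^θ_{r θ} = (1/2) g^{θθ} (∂_r g_{θθ} + ∂_θ g_{θr} - ∂_θ g_{rθ}) = (1/2)(1/r^2)((2*r) + (0) - (0)) = 1/r
This differs from the proposed value -1/r.
False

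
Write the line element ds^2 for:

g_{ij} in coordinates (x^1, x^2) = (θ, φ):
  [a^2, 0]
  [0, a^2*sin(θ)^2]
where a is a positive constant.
ds^2 = g_{ij} dx^i dx^j; only the non-zero components contribute.
ds^2 = a^2 dθ^2 + a^2*sin(θ)^2 dφ^2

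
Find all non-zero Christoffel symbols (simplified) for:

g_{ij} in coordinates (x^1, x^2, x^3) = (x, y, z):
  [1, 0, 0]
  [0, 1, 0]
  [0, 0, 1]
Using Γ^k_{ij} = (1/2) g^{km} (∂_i g_{mj} + ∂_j g_{mi} - ∂_m g_{ij}); the metric is diagonal, so only the m = k term contributes.
Every metric component is constant, so all ∂_m g_{ij} = 0 and every Christoffel symbol vanishes.
All Christoffel symbols are zero.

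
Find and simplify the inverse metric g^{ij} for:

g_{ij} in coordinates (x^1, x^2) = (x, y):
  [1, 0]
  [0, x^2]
The metric is diagonal, so g^{ij} is diagonal with entries 1/g_{ii}: diag(1, 1/(x^2)).
g^{ij}:
  [1, 0]
  [0, 1/x^2]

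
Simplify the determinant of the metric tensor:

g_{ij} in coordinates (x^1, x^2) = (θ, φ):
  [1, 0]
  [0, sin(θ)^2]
For a 2×2 metric: det(g) = g_{11}·g_{22} - g_{12}·g_{21}
= (1)·(sin(θ)^2) - (0)·(0)
= sin(θ)^2 - 0
det(g) = sin(θ)^2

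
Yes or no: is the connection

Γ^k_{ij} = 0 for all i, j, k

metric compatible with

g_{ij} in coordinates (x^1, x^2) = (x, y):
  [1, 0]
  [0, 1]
Using ∇_k g_{ij} = ∂_k g_{ij} - Γ^m_{ki} g_{mj} - Γ^m_{kj} g_{im}:
e.g. ∇_y g_{yy} = (0) - (0) - (0) = 0
Every component ∇_k g_{ij} vanishes: the connection is metric compatible.
Yes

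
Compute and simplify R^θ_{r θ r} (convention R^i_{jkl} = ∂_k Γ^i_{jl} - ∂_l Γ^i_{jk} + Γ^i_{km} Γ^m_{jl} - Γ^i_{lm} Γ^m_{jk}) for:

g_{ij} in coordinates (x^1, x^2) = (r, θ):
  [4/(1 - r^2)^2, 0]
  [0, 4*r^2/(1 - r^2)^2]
Non-zero Christoffel symbols (Γ^k_{ij} = Γ^k_{ji}):
Γ^r_{r r} = 2*r/(1 - r^2)
Γ^r_{θ θ} = (r^3 + r)/(r^2 - 1)
Γ^θ_{r θ} = (-r^2 - 1)/(r^3 - r)
R^θ_{r θ r} = ∂_θ Γ^θ_{r r} - ∂_r Γ^θ_{r θ} + Γ^θ_{θ m} Γ^m_{r r} - Γ^θ_{r m} Γ^m_{r θ}
  = (0) - ((r^4 + 4*r^2 - 1)/(r^3 - r)^2) + (2*(r^2 + 1)/(r^2 - 1)^2) - ((r^2 + 1)^2/(r^3 - r)^2) = -4/(r^2 - 1)^2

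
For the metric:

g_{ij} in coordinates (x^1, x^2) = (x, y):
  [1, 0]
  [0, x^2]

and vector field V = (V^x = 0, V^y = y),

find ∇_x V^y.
Non-zero Christoffel symbols:
Γ^x_{y y} = -x
Γ^y_{x y} = 1/x
∇_x V^y = ∂_x V^y + Γ^y_{x j} V^j
  = (0) + (0)(0) + (1/x)(y)
  = y/x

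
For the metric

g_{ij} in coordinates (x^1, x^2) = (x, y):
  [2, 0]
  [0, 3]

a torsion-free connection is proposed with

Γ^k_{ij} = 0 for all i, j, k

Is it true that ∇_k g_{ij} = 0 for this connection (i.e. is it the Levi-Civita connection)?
Using ∇_k g_{ij} = ∂_k g_{ij} - Γ^m_{ki} g_{mj} - Γ^m_{kj} g_{im}:
e.g. ∇_x g_{xx} = (0) - (0) - (0) = 0
Every component ∇_k g_{ij} vanishes: the connection is metric compatible.
Yes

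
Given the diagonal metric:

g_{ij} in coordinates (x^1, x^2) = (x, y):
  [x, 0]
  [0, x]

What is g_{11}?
With x^1 = x, x^2 = y, g_{11} = g_{xx} is the row-1, column-1 entry of the matrix.
g_{11} = x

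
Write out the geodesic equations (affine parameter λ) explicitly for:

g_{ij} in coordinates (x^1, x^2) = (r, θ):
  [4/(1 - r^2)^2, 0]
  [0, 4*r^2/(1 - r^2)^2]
Geodesic equation: d^2x^k/dλ^2 + Γ^k_{ij} (dx^i/dλ)(dx^j/dλ) = 0.
Non-zero Christoffel symbols:
Γ^r_{r r} = 2*r/(1 - r^2)
Γ^r_{θ θ} = (r^3 + r)/(r^2 - 1)
Γ^θ_{r θ} = (-r^2 - 1)/(r^3 - r)
Substituting (the symmetric pair Γ^k_{ij}, Γ^k_{ji} combines into a factor 2):
d^2r/dλ^2 + (2*r/(1 - r^2)) (dr/dλ)^2 + ((r^3 + r)/(r^2 - 1)) (dθ/dλ)^2 = 0
d^2θ/dλ^2 + ((-2*r^2 - 2)/(r^3 - r)) (dr/dλ)(dθ/dλ) = 0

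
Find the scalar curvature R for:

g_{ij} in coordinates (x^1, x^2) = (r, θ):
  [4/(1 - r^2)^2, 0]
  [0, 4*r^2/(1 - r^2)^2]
Non-zero Christoffel symbols (Γ^k_{ij} = Γ^k_{ji}):
Γ^r_{r r} = 2*r/(1 - r^2)
Γ^r_{θ θ} = (r^3 + r)/(r^2 - 1)
Γ^θ_{r θ} = (-r^2 - 1)/(r^3 - r)
Ricci tensor (R_{ij} = R^k_{ikj}): R_{rr} = -4/(r^2 - 1)^2, R_{rθ} = 0, R_{θθ} = -4*r^2/(r^2 - 1)^2
Inverse metric: g^{rr} = (1 - r^2)^2/4, g^{θθ} = (1 - r^2)^2/(4*r^2)
R = g^{ij} R_{ij} = ((1 - r^2)^2/4)(-4/(r^2 - 1)^2) + ((1 - r^2)^2/(4*r^2))(-4*r^2/(r^2 - 1)^2) = -2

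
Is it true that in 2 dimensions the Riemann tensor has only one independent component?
The number of independent components is n^2(n^2-1)/12 = 4·3/12 = 1 for n = 2 (e.g. R_{1212}).
Yes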